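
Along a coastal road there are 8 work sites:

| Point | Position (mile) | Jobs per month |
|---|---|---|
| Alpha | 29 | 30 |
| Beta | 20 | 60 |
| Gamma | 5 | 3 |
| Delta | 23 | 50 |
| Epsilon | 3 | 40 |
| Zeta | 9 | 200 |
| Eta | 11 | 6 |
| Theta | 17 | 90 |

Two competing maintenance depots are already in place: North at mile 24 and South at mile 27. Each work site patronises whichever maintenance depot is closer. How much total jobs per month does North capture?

The indifferent point is the midpoint (24+27)/2 = 25.5; work sites left of it (closer to North at 24) go to North, those right go to South.
  Epsilon at 3 (w=40) → North
  Gamma at 5 (w=3) → North
  Zeta at 9 (w=200) → North
  Eta at 11 (w=6) → North
  Theta at 17 (w=90) → North
  Beta at 20 (w=60) → North
  Delta at 23 (w=50) → North
  Alpha at 29 (w=30) → South
North captures 449; South captures 30.

449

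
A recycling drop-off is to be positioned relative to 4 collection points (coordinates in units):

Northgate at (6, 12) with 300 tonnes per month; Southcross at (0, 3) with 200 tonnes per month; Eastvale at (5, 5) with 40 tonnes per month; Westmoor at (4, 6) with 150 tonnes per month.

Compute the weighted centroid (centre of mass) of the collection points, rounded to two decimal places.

(3.77, 7.68)

The minimiser of Σwᵢ‖p−pᵢ‖² is the weighted centroid p* = (Σwᵢpᵢ)/(Σwᵢ).
Σwᵢ = 690.
Σwᵢxᵢ = 300·6 + 200·0 + 40·5 + 150·4 = 2600.
Σwᵢyᵢ = 300·12 + 200·3 + 40·5 + 150·6 = 5300.
x* = 2600/690 = 3.77, y* = 5300/690 = 7.68.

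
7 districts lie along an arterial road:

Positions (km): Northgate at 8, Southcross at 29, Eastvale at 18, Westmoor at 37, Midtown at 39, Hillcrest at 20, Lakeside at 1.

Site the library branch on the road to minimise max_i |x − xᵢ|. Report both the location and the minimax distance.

The 1-center on a line is the midpoint of the two extreme points: leftmost at 1, rightmost at 39.
Optimal location = (1 + 39)/2 = 20; maximum distance = (39 − 1)/2 = 19.

location 20, max distance 19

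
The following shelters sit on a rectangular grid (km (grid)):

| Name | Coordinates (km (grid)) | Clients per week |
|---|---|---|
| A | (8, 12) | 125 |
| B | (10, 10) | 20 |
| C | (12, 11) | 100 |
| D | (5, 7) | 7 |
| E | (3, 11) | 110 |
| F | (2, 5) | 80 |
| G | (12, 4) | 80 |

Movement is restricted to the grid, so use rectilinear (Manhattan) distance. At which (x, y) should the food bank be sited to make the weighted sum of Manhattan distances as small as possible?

Manhattan distance separates: Σwᵢ(|x−xᵢ|+|y−yᵢ|) = Σwᵢ|x−xᵢ| + Σwᵢ|y−yᵢ|, so x and y are optimised independently as 1-D weighted medians.
Total weight W = 522; half = 261.
x-coordinate, sorted with cumulative weight:
  x=2 (F, w=80) cum 80
  x=3 (E, w=110) cum 190
  x=5 (D, w=7) cum 197
  x=8 (A, w=125) cum 322  ← median
  x=10 (B, w=20) cum 342
  x=12 (C, w=100) cum 442
  x=12 (G, w=80) cum 522
⇒ x* = 8
y-coordinate, sorted with cumulative weight:
  y=4 (G, w=80) cum 80
  y=5 (F, w=80) cum 160
  y=7 (D, w=7) cum 167
  y=10 (B, w=20) cum 187
  y=11 (C, w=100) cum 287  ← median
  y=11 (E, w=110) cum 397
  y=12 (A, w=125) cum 522
⇒ y* = 11

(8, 11)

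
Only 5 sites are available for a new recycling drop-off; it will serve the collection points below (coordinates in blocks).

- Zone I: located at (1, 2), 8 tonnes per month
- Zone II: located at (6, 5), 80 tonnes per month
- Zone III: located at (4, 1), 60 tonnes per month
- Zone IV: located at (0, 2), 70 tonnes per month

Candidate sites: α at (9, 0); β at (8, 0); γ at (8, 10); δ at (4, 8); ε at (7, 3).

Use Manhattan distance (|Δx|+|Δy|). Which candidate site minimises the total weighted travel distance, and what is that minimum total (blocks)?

ε, total 1156 blocks

Total weighted distance at each candidate:
  α (9, 0): total = 1850
  β (8, 0): total = 1632
  γ (8, 10): total = 2580
  δ (4, 8): total = 1592
  ε (7, 3): total = 1156
Minimum is at ε with total 1156 blocks.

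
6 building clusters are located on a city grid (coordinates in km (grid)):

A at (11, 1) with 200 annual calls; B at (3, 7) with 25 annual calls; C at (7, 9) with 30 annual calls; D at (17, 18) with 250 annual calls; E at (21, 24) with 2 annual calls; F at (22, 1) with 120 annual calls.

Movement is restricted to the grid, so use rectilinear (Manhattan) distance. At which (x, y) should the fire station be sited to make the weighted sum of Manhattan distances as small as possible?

Manhattan distance separates: Σwᵢ(|x−xᵢ|+|y−yᵢ|) = Σwᵢ|x−xᵢ| + Σwᵢ|y−yᵢ|, so x and y are optimised independently as 1-D weighted medians.
Total weight W = 627; half = 313.5.
x-coordinate, sorted with cumulative weight:
  x=3 (B, w=25) cum 25
  x=7 (C, w=30) cum 55
  x=11 (A, w=200) cum 255
  x=17 (D, w=250) cum 505  ← median
  x=21 (E, w=2) cum 507
  x=22 (F, w=120) cum 627
⇒ x* = 17
y-coordinate, sorted with cumulative weight:
  y=1 (A, w=200) cum 200
  y=1 (F, w=120) cum 320  ← median
  y=7 (B, w=25) cum 345
  y=9 (C, w=30) cum 375
  y=18 (D, w=250) cum 625
  y=24 (E, w=2) cum 627
⇒ y* = 1

(17, 1)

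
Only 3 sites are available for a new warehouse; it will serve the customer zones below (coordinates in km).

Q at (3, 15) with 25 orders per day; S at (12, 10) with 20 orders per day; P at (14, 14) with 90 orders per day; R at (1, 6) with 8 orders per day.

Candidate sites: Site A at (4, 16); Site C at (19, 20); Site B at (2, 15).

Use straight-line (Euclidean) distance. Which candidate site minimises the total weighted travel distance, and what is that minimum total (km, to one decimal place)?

Site A, total 1236.7 km

Total weighted distance at each candidate:
  Site A (4, 16): total = 1236.7
  Site C (19, 20): total = 1548.6
  Site B (2, 15): total = 1404.8
Minimum is at Site A with total 1236.7 km.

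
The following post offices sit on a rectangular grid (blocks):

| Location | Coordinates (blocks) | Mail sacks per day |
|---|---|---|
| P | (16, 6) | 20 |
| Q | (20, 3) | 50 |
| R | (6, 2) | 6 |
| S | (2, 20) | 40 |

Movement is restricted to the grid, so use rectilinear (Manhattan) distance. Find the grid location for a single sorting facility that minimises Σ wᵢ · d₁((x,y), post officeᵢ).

Manhattan distance separates: Σwᵢ(|x−xᵢ|+|y−yᵢ|) = Σwᵢ|x−xᵢ| + Σwᵢ|y−yᵢ|, so x and y are optimised independently as 1-D weighted medians.
Total weight W = 116; half = 58.
x-coordinate, sorted with cumulative weight:
  x=2 (S, w=40) cum 40
  x=6 (R, w=6) cum 46
  x=16 (P, w=20) cum 66  ← median
  x=20 (Q, w=50) cum 116
⇒ x* = 16
y-coordinate, sorted with cumulative weight:
  y=2 (R, w=6) cum 6
  y=3 (Q, w=50) cum 56
  y=6 (P, w=20) cum 76  ← median
  y=20 (S, w=40) cum 116
⇒ y* = 6

(16, 6)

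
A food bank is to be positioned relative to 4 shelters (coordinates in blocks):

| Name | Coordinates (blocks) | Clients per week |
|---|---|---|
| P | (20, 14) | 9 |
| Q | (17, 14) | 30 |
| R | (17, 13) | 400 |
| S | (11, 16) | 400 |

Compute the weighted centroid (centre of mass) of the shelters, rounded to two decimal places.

(14.17, 14.48)

The minimiser of Σwᵢ‖p−pᵢ‖² is the weighted centroid p* = (Σwᵢpᵢ)/(Σwᵢ).
Σwᵢ = 839.
Σwᵢxᵢ = 9·20 + 30·17 + 400·17 + 400·11 = 11890.
Σwᵢyᵢ = 9·14 + 30·14 + 400·13 + 400·16 = 12146.
x* = 11890/839 = 14.17, y* = 12146/839 = 14.48.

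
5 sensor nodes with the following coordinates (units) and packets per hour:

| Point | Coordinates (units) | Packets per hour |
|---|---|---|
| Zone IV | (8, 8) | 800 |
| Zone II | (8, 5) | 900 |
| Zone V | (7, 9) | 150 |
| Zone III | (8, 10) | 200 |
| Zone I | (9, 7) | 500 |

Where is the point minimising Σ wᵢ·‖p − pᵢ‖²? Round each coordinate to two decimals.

The minimiser of Σwᵢ‖p−pᵢ‖² is the weighted centroid p* = (Σwᵢpᵢ)/(Σwᵢ).
Σwᵢ = 2550.
Σwᵢxᵢ = 800·8 + 900·8 + 150·7 + 200·8 + 500·9 = 20750.
Σwᵢyᵢ = 800·8 + 900·5 + 150·9 + 200·10 + 500·7 = 17750.
x* = 20750/2550 = 8.14, y* = 17750/2550 = 6.96.

(8.14, 6.96)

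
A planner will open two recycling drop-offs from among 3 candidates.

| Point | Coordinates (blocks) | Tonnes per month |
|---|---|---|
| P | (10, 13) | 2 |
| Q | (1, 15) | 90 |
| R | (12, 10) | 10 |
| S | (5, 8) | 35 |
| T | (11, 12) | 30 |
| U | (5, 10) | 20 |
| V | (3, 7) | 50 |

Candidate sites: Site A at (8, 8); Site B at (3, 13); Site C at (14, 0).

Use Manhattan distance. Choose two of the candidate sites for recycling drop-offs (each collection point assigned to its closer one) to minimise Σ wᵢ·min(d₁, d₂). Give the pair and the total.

{Site A, Site B}, total 1149

Evaluate every pair (each demand assigned to the nearer of the two):
  {Site A, Site B}: total = 1149
  {Site B, Site C}: total = 1409
  {Site A, Site C}: total = 2049
Best pair: {Site A, Site B} with total 1149.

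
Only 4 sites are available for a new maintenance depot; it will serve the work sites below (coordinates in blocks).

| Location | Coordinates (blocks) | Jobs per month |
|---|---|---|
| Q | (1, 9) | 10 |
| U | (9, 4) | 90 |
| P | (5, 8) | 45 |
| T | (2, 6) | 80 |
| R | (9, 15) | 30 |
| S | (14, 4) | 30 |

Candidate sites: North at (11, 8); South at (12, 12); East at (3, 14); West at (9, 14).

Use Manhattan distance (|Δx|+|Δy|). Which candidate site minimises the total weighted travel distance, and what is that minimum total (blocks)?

North, total 2280 blocks

Total weighted distance at each candidate:
  North (11, 8): total = 2280
  South (12, 12): total = 3385
  East (3, 14): total = 3430
  West (9, 14): total = 3160
Minimum is at North with total 2280 blocks.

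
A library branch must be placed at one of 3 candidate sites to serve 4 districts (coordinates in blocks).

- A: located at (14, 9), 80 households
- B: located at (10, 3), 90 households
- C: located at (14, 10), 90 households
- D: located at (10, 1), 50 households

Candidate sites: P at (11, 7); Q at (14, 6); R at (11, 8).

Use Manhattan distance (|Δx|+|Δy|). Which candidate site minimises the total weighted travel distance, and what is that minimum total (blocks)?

Total weighted distance at each candidate:
  P (11, 7): total = 1740
  Q (14, 6): total = 1680
  R (11, 8): total = 1710
Minimum is at Q with total 1680 blocks.

Q, total 1680 blocks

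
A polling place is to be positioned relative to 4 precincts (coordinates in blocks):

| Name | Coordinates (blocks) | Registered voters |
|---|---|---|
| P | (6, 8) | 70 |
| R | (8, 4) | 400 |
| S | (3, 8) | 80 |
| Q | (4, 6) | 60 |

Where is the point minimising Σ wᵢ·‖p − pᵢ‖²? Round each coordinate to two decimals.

The minimiser of Σwᵢ‖p−pᵢ‖² is the weighted centroid p* = (Σwᵢpᵢ)/(Σwᵢ).
Σwᵢ = 610.
Σwᵢxᵢ = 70·6 + 400·8 + 80·3 + 60·4 = 4100.
Σwᵢyᵢ = 70·8 + 400·4 + 80·8 + 60·6 = 3160.
x* = 4100/610 = 6.72, y* = 3160/610 = 5.18.

(6.72, 5.18)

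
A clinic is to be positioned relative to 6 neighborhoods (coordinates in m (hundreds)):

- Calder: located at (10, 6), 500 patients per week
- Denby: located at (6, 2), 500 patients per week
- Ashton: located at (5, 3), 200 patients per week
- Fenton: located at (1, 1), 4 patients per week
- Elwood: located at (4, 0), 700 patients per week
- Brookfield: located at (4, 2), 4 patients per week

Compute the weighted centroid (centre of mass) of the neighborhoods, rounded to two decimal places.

(6.19, 2.42)

The minimiser of Σwᵢ‖p−pᵢ‖² is the weighted centroid p* = (Σwᵢpᵢ)/(Σwᵢ).
Σwᵢ = 1908.
Σwᵢxᵢ = 500·10 + 500·6 + 200·5 + 4·1 + 700·4 + 4·4 = 11820.
Σwᵢyᵢ = 500·6 + 500·2 + 200·3 + 4·1 + 700·0 + 4·2 = 4612.
x* = 11820/1908 = 6.19, y* = 4612/1908 = 2.42.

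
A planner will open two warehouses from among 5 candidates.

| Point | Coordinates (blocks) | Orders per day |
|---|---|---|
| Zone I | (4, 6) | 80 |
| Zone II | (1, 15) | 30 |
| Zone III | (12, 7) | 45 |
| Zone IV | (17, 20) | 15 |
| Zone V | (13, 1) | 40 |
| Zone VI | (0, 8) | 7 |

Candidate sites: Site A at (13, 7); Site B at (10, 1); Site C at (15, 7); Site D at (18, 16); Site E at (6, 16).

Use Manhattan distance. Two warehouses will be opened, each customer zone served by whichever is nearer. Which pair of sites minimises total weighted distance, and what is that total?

{Site A, Site E}, total 1588

Evaluate every pair (each demand assigned to the nearer of the two):
  {Site A, Site E}: total = 1588
  {Site A, Site D}: total = 1798
  {Site B, Site E}: total = 1863
  {Site A, Site B}: total = 1918
  {Site C, Site E}: total = 1918
  {Site A, Site C}: total = 2008
  {Site B, Site D}: total = 2094
  {Site B, Site C}: total = 2132
  {Site C, Site D}: total = 2142
  {Site D, Site E}: total = 2788
Best pair: {Site A, Site E} with total 1588.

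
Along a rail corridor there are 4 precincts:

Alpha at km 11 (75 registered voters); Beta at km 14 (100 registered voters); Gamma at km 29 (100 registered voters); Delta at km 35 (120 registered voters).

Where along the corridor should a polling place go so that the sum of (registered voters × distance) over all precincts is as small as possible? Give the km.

For a sum of weighted absolute distances on a line, the optimum is the weighted median (not the mean). Total weight W = 395; half-weight = 197.5.
Sort by position and accumulate weight:
  km 11 (Alpha, w=75) → cum 75
  km 14 (Beta, w=100) → cum 175
  km 29 (Gamma, w=100) → cum 275  ≥ 197.5 → median here
  km 35 (Delta, w=120) → cum 395
Optimal location: km 29.

x = 29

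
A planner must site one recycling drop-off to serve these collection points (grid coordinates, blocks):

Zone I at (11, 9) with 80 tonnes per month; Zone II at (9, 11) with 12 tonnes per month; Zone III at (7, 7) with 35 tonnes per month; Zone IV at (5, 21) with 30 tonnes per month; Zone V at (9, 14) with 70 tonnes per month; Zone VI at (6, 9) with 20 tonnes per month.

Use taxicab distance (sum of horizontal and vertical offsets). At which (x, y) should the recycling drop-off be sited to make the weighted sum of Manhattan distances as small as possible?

Manhattan distance separates: Σwᵢ(|x−xᵢ|+|y−yᵢ|) = Σwᵢ|x−xᵢ| + Σwᵢ|y−yᵢ|, so x and y are optimised independently as 1-D weighted medians.
Total weight W = 247; half = 123.5.
x-coordinate, sorted with cumulative weight:
  x=5 (Zone IV, w=30) cum 30
  x=6 (Zone VI, w=20) cum 50
  x=7 (Zone III, w=35) cum 85
  x=9 (Zone II, w=12) cum 97
  x=9 (Zone V, w=70) cum 167  ← median
  x=11 (Zone I, w=80) cum 247
⇒ x* = 9
y-coordinate, sorted with cumulative weight:
  y=7 (Zone III, w=35) cum 35
  y=9 (Zone I, w=80) cum 115
  y=9 (Zone VI, w=20) cum 135  ← median
  y=11 (Zone II, w=12) cum 147
  y=14 (Zone V, w=70) cum 217
  y=21 (Zone IV, w=30) cum 247
⇒ y* = 9

(9, 9)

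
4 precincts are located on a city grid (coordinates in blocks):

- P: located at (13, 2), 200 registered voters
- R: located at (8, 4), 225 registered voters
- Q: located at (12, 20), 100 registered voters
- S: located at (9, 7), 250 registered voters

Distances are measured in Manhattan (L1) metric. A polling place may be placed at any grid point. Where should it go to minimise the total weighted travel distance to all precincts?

(9, 4)

Manhattan distance separates: Σwᵢ(|x−xᵢ|+|y−yᵢ|) = Σwᵢ|x−xᵢ| + Σwᵢ|y−yᵢ|, so x and y are optimised independently as 1-D weighted medians.
Total weight W = 775; half = 387.5.
x-coordinate, sorted with cumulative weight:
  x=8 (R, w=225) cum 225
  x=9 (S, w=250) cum 475  ← median
  x=12 (Q, w=100) cum 575
  x=13 (P, w=200) cum 775
⇒ x* = 9
y-coordinate, sorted with cumulative weight:
  y=2 (P, w=200) cum 200
  y=4 (R, w=225) cum 425  ← median
  y=7 (S, w=250) cum 675
  y=20 (Q, w=100) cum 775
⇒ y* = 4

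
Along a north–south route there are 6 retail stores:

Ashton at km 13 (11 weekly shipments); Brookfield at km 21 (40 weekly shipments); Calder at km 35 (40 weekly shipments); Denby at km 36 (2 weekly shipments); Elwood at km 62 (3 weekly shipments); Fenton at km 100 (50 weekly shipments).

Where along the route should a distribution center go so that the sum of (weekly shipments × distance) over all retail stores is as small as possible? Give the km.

x = 35

For a sum of weighted absolute distances on a line, the optimum is the weighted median (not the mean). Total weight W = 146; half-weight = 73.
Sort by position and accumulate weight:
  km 13 (Ashton, w=11) → cum 11
  km 21 (Brookfield, w=40) → cum 51
  km 35 (Calder, w=40) → cum 91  ≥ 73 → median here
  km 36 (Denby, w=2) → cum 93
  km 62 (Elwood, w=3) → cum 96
  km 100 (Fenton, w=50) → cum 146
Optimal location: km 35.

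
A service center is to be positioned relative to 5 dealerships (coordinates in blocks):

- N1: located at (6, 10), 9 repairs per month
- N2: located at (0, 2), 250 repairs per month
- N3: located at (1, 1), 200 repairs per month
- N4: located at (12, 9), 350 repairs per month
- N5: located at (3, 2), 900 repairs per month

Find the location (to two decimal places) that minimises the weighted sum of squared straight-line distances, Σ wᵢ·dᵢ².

(4.19, 3.36)

The minimiser of Σwᵢ‖p−pᵢ‖² is the weighted centroid p* = (Σwᵢpᵢ)/(Σwᵢ).
Σwᵢ = 1709.
Σwᵢxᵢ = 9·6 + 250·0 + 200·1 + 350·12 + 900·3 = 7154.
Σwᵢyᵢ = 9·10 + 250·2 + 200·1 + 350·9 + 900·2 = 5740.
x* = 7154/1709 = 4.19, y* = 5740/1709 = 3.36.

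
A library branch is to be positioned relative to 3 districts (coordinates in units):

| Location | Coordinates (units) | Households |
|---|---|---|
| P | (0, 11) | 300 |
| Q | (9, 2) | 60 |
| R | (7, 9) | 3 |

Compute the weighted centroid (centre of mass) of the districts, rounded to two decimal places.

The minimiser of Σwᵢ‖p−pᵢ‖² is the weighted centroid p* = (Σwᵢpᵢ)/(Σwᵢ).
Σwᵢ = 363.
Σwᵢxᵢ = 300·0 + 60·9 + 3·7 = 561.
Σwᵢyᵢ = 300·11 + 60·2 + 3·9 = 3447.
x* = 561/363 = 1.55, y* = 3447/363 = 9.50.

(1.55, 9.50)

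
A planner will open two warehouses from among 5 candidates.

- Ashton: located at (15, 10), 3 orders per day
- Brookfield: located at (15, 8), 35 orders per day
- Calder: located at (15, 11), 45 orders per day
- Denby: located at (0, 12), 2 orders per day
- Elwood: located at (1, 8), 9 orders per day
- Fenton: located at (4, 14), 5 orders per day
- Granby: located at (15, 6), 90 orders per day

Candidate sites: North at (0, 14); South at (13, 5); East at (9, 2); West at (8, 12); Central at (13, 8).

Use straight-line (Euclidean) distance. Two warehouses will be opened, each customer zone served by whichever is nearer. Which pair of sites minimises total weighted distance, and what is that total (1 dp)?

Evaluate every pair (each demand assigned to the nearer of the two):
  {North, Central}: total = 574.0
  {West, Central}: total = 606.2
  {South, Central}: total = 631.3
  {East, Central}: total = 666.3
  {North, South}: total = 706.9
  {South, West}: total = 739.1
  {South, East}: total = 808.7
  {East, West}: total = 1382.1
  {North, West}: total = 1530.7
  {North, East}: total = 1541.5
Best pair: {North, Central} with total 574.0.

{North, Central}, total 574.0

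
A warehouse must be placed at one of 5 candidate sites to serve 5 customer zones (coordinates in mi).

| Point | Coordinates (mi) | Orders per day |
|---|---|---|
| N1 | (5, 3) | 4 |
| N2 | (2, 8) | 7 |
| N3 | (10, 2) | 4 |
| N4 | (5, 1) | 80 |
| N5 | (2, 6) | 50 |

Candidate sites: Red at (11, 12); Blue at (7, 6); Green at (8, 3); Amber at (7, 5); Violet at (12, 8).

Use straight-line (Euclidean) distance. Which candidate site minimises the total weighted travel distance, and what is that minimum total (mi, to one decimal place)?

Amber, total 681.8 mi

Total weighted distance at each candidate:
  Red (11, 12): total = 1695.6
  Blue (7, 6): total = 752.9
  Green (8, 3): total = 699.5
  Amber (7, 5): total = 681.8
  Violet (12, 8): total = 1431.6
Minimum is at Amber with total 681.8 mi.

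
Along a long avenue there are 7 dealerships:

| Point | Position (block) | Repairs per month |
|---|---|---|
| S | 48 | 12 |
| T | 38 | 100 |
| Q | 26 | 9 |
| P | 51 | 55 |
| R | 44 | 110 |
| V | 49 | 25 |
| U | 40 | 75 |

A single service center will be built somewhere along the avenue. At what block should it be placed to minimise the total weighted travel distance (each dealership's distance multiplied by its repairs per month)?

x = 44

For a sum of weighted absolute distances on a line, the optimum is the weighted median (not the mean). Total weight W = 386; half-weight = 193.
Sort by position and accumulate weight:
  block 26 (Q, w=9) → cum 9
  block 38 (T, w=100) → cum 109
  block 40 (U, w=75) → cum 184
  block 44 (R, w=110) → cum 294  ≥ 193 → median here
  block 48 (S, w=12) → cum 306
  block 49 (V, w=25) → cum 331
  block 51 (P, w=55) → cum 386
Optimal location: block 44.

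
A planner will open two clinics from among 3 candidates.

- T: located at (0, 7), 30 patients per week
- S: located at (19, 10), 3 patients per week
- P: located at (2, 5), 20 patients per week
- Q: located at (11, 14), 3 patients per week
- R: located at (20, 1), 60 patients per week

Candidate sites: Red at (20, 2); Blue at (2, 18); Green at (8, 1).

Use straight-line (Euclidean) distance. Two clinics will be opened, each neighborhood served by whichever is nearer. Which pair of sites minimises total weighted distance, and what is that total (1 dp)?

{Red, Green}, total 568.4

Evaluate every pair (each demand assigned to the nearer of the two):
  {Red, Green}: total = 568.4
  {Red, Blue}: total = 709.1
  {Blue, Green}: total = 1236.4
Best pair: {Red, Green} with total 568.4.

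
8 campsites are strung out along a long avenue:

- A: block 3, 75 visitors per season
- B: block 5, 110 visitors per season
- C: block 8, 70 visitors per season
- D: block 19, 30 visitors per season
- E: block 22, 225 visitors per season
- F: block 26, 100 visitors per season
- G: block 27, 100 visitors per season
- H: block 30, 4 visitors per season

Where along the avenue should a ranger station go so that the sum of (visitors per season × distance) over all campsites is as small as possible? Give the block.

x = 22

For a sum of weighted absolute distances on a line, the optimum is the weighted median (not the mean). Total weight W = 714; half-weight = 357.
Sort by position and accumulate weight:
  block 3 (A, w=75) → cum 75
  block 5 (B, w=110) → cum 185
  block 8 (C, w=70) → cum 255
  block 19 (D, w=30) → cum 285
  block 22 (E, w=225) → cum 510  ≥ 357 → median here
  block 26 (F, w=100) → cum 610
  block 27 (G, w=100) → cum 710
  block 30 (H, w=4) → cum 714
Optimal location: block 22.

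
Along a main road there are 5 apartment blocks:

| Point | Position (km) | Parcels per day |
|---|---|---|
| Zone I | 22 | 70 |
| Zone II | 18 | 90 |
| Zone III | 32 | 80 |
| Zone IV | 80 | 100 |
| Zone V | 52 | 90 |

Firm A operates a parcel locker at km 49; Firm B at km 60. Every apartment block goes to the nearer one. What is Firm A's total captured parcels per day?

330

The indifferent point is the midpoint (49+60)/2 = 54.5; apartment blocks left of it (closer to Firm A at 49) go to Firm A, those right go to Firm B.
  Zone II at 18 (w=90) → Firm A
  Zone I at 22 (w=70) → Firm A
  Zone III at 32 (w=80) → Firm A
  Zone V at 52 (w=90) → Firm A
  Zone IV at 80 (w=100) → Firm B
Firm A captures 330; Firm B captures 100.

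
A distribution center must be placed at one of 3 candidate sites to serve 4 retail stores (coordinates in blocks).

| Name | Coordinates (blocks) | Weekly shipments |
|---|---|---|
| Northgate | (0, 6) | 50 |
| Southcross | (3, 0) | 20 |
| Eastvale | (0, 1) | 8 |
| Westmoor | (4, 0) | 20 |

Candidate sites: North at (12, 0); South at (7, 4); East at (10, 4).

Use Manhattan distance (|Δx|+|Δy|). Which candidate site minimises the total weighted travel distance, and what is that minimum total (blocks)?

South, total 830 blocks

Total weighted distance at each candidate:
  North (12, 0): total = 1344
  South (7, 4): total = 830
  East (10, 4): total = 1124
Minimum is at South with total 830 blocks.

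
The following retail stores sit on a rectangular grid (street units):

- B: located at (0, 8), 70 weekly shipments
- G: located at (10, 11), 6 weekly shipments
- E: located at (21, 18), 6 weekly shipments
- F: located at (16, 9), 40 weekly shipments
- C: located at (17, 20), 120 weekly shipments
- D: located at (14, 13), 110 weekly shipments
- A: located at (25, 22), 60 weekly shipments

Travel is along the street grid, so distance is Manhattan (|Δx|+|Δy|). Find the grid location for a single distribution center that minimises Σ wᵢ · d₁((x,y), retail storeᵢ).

(16, 13)

Manhattan distance separates: Σwᵢ(|x−xᵢ|+|y−yᵢ|) = Σwᵢ|x−xᵢ| + Σwᵢ|y−yᵢ|, so x and y are optimised independently as 1-D weighted medians.
Total weight W = 412; half = 206.
x-coordinate, sorted with cumulative weight:
  x=0 (B, w=70) cum 70
  x=10 (G, w=6) cum 76
  x=14 (D, w=110) cum 186
  x=16 (F, w=40) cum 226  ← median
  x=17 (C, w=120) cum 346
  x=21 (E, w=6) cum 352
  x=25 (A, w=60) cum 412
⇒ x* = 16
y-coordinate, sorted with cumulative weight:
  y=8 (B, w=70) cum 70
  y=9 (F, w=40) cum 110
  y=11 (G, w=6) cum 116
  y=13 (D, w=110) cum 226  ← median
  y=18 (E, w=6) cum 232
  y=20 (C, w=120) cum 352
  y=22 (A, w=60) cum 412
⇒ y* = 13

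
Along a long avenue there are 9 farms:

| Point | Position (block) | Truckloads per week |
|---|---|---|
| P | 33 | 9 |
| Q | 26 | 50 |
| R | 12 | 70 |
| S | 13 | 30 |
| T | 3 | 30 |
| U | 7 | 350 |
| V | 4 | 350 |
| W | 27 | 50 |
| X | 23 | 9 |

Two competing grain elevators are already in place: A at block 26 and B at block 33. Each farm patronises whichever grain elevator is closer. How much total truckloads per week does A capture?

939

The indifferent point is the midpoint (26+33)/2 = 29.5; farms left of it (closer to A at 26) go to A, those right go to B.
  T at 3 (w=30) → A
  V at 4 (w=350) → A
  U at 7 (w=350) → A
  R at 12 (w=70) → A
  S at 13 (w=30) → A
  X at 23 (w=9) → A
  Q at 26 (w=50) → A
  W at 27 (w=50) → A
  P at 33 (w=9) → B
A captures 939; B captures 9.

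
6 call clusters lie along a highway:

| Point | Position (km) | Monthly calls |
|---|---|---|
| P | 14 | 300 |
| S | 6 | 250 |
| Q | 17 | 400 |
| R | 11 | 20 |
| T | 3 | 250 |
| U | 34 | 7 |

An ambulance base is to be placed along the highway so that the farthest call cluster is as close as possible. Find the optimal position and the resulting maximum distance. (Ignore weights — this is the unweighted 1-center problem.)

The 1-center on a line is the midpoint of the two extreme points: leftmost at 3, rightmost at 34.
Optimal location = (3 + 34)/2 = 18.5; maximum distance = (34 − 3)/2 = 15.5.

location 18.5, max distance 15.5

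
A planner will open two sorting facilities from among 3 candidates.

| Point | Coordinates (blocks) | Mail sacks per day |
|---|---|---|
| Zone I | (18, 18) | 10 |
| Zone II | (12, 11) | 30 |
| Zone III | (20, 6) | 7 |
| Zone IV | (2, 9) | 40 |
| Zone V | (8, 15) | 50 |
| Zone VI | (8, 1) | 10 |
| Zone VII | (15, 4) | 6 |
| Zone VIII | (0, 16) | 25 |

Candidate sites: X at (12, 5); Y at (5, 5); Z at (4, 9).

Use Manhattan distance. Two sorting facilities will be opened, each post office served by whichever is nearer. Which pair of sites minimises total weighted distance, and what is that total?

Evaluate every pair (each demand assigned to the nearer of the two):
  {X, Z}: total = 1392
  {Y, Z}: total = 1633
  {X, Y}: total = 1857
Best pair: {X, Z} with total 1392.

{X, Z}, total 1392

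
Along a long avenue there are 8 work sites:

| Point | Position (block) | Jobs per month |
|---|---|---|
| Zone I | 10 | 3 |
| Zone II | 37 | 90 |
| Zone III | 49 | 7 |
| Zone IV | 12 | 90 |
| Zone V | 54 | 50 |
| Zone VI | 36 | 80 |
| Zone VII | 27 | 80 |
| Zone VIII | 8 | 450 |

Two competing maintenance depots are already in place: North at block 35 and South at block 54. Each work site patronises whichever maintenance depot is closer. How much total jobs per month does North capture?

793

The indifferent point is the midpoint (35+54)/2 = 44.5; work sites left of it (closer to North at 35) go to North, those right go to South.
  Zone VIII at 8 (w=450) → North
  Zone I at 10 (w=3) → North
  Zone IV at 12 (w=90) → North
  Zone VII at 27 (w=80) → North
  Zone VI at 36 (w=80) → North
  Zone II at 37 (w=90) → North
  Zone III at 49 (w=7) → South
  Zone V at 54 (w=50) → South
North captures 793; South captures 57.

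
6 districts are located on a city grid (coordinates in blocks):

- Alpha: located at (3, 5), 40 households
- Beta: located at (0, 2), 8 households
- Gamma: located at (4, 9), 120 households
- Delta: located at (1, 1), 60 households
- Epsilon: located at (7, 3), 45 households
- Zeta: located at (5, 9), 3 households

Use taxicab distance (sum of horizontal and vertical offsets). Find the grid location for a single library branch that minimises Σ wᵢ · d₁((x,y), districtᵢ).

(4, 5)

Manhattan distance separates: Σwᵢ(|x−xᵢ|+|y−yᵢ|) = Σwᵢ|x−xᵢ| + Σwᵢ|y−yᵢ|, so x and y are optimised independently as 1-D weighted medians.
Total weight W = 276; half = 138.
x-coordinate, sorted with cumulative weight:
  x=0 (Beta, w=8) cum 8
  x=1 (Delta, w=60) cum 68
  x=3 (Alpha, w=40) cum 108
  x=4 (Gamma, w=120) cum 228  ← median
  x=5 (Zeta, w=3) cum 231
  x=7 (Epsilon, w=45) cum 276
⇒ x* = 4
y-coordinate, sorted with cumulative weight:
  y=1 (Delta, w=60) cum 60
  y=2 (Beta, w=8) cum 68
  y=3 (Epsilon, w=45) cum 113
  y=5 (Alpha, w=40) cum 153  ← median
  y=9 (Gamma, w=120) cum 273
  y=9 (Zeta, w=3) cum 276
⇒ y* = 5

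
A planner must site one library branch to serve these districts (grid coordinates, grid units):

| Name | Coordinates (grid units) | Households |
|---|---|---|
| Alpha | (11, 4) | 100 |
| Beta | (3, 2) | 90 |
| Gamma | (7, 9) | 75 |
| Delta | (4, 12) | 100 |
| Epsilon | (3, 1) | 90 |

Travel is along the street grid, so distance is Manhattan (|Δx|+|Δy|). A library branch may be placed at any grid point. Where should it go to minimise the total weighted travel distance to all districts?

(4, 4)

Manhattan distance separates: Σwᵢ(|x−xᵢ|+|y−yᵢ|) = Σwᵢ|x−xᵢ| + Σwᵢ|y−yᵢ|, so x and y are optimised independently as 1-D weighted medians.
Total weight W = 455; half = 227.5.
x-coordinate, sorted with cumulative weight:
  x=3 (Beta, w=90) cum 90
  x=3 (Epsilon, w=90) cum 180
  x=4 (Delta, w=100) cum 280  ← median
  x=7 (Gamma, w=75) cum 355
  x=11 (Alpha, w=100) cum 455
⇒ x* = 4
y-coordinate, sorted with cumulative weight:
  y=1 (Epsilon, w=90) cum 90
  y=2 (Beta, w=90) cum 180
  y=4 (Alpha, w=100) cum 280  ← median
  y=9 (Gamma, w=75) cum 355
  y=12 (Delta, w=100) cum 455
⇒ y* = 4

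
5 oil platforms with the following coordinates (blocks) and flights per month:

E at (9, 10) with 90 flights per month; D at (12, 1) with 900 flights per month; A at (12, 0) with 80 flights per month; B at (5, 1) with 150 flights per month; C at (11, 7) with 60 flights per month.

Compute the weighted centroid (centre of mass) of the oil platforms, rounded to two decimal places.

The minimiser of Σwᵢ‖p−pᵢ‖² is the weighted centroid p* = (Σwᵢpᵢ)/(Σwᵢ).
Σwᵢ = 1280.
Σwᵢxᵢ = 90·9 + 900·12 + 80·12 + 150·5 + 60·11 = 13980.
Σwᵢyᵢ = 90·10 + 900·1 + 80·0 + 150·1 + 60·7 = 2370.
x* = 13980/1280 = 10.92, y* = 2370/1280 = 1.85.

(10.92, 1.85)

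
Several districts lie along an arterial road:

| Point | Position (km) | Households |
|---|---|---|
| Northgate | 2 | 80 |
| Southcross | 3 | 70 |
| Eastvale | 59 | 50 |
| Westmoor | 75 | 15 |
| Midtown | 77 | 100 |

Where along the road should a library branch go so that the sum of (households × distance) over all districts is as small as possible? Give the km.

For a sum of weighted absolute distances on a line, the optimum is the weighted median (not the mean). Total weight W = 315; half-weight = 157.5.
Sort by position and accumulate weight:
  km 2 (Northgate, w=80) → cum 80
  km 3 (Southcross, w=70) → cum 150
  km 59 (Eastvale, w=50) → cum 200  ≥ 157.5 → median here
  km 75 (Westmoor, w=15) → cum 215
  km 77 (Midtown, w=100) → cum 315
Optimal location: km 59.

x = 59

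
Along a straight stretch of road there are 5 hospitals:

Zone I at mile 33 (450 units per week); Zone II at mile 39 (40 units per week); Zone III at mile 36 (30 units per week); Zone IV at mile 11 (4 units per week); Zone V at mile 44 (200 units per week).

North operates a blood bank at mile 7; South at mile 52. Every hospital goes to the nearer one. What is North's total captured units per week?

4

The indifferent point is the midpoint (7+52)/2 = 29.5; hospitals left of it (closer to North at 7) go to North, those right go to South.
  Zone IV at 11 (w=4) → North
  Zone I at 33 (w=450) → South
  Zone III at 36 (w=30) → South
  Zone II at 39 (w=40) → South
  Zone V at 44 (w=200) → South
North captures 4; South captures 720.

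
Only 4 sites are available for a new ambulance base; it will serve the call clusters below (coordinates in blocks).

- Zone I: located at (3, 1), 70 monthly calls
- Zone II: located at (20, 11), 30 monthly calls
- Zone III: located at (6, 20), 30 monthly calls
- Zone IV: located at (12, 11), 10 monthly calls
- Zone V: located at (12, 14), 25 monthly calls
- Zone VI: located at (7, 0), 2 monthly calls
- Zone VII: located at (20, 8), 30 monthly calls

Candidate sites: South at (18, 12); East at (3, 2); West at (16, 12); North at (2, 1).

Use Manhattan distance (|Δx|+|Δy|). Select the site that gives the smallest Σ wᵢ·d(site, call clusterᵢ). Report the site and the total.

Total weighted distance at each candidate:
  South (18, 12): total = 3006
  East (3, 2): total = 2887
  West (16, 12): total = 2852
  North (2, 1): total = 3137
Minimum is at West with total 2852 blocks.

West, total 2852 blocks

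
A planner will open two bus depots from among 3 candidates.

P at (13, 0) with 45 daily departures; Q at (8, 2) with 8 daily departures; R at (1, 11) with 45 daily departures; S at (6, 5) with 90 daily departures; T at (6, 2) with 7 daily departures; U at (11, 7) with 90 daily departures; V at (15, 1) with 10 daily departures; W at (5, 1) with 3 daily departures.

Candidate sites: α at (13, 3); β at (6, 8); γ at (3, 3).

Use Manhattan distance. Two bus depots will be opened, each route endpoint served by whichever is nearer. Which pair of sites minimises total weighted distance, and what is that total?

Evaluate every pair (each demand assigned to the nearer of the two):
  {α, β}: total = 1459
  {α, γ}: total = 1703
  {β, γ}: total = 1983
Best pair: {α, β} with total 1459.

{α, β}, total 1459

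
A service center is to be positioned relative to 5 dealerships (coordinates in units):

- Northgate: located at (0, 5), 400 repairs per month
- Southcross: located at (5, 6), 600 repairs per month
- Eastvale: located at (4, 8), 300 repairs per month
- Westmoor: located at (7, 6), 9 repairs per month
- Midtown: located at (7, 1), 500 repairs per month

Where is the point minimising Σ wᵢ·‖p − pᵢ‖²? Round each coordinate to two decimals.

The minimiser of Σwᵢ‖p−pᵢ‖² is the weighted centroid p* = (Σwᵢpᵢ)/(Σwᵢ).
Σwᵢ = 1809.
Σwᵢxᵢ = 400·0 + 600·5 + 300·4 + 9·7 + 500·7 = 7763.
Σwᵢyᵢ = 400·5 + 600·6 + 300·8 + 9·6 + 500·1 = 8554.
x* = 7763/1809 = 4.29, y* = 8554/1809 = 4.73.

(4.29, 4.73)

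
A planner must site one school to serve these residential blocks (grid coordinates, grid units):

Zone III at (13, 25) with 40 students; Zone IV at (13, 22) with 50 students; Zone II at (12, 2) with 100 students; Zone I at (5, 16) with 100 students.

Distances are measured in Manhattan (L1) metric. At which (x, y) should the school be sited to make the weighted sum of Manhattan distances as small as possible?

(12, 16)

Manhattan distance separates: Σwᵢ(|x−xᵢ|+|y−yᵢ|) = Σwᵢ|x−xᵢ| + Σwᵢ|y−yᵢ|, so x and y are optimised independently as 1-D weighted medians.
Total weight W = 290; half = 145.
x-coordinate, sorted with cumulative weight:
  x=5 (Zone I, w=100) cum 100
  x=12 (Zone II, w=100) cum 200  ← median
  x=13 (Zone III, w=40) cum 240
  x=13 (Zone IV, w=50) cum 290
⇒ x* = 12
y-coordinate, sorted with cumulative weight:
  y=2 (Zone II, w=100) cum 100
  y=16 (Zone I, w=100) cum 200  ← median
  y=22 (Zone IV, w=50) cum 250
  y=25 (Zone III, w=40) cum 290
⇒ y* = 16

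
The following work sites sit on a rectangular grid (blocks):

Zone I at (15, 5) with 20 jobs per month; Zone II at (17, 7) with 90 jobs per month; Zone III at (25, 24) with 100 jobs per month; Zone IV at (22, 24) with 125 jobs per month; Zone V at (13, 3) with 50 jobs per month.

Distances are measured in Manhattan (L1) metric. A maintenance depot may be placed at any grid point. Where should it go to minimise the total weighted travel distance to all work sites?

Manhattan distance separates: Σwᵢ(|x−xᵢ|+|y−yᵢ|) = Σwᵢ|x−xᵢ| + Σwᵢ|y−yᵢ|, so x and y are optimised independently as 1-D weighted medians.
Total weight W = 385; half = 192.5.
x-coordinate, sorted with cumulative weight:
  x=13 (Zone V, w=50) cum 50
  x=15 (Zone I, w=20) cum 70
  x=17 (Zone II, w=90) cum 160
  x=22 (Zone IV, w=125) cum 285  ← median
  x=25 (Zone III, w=100) cum 385
⇒ x* = 22
y-coordinate, sorted with cumulative weight:
  y=3 (Zone V, w=50) cum 50
  y=5 (Zone I, w=20) cum 70
  y=7 (Zone II, w=90) cum 160
  y=24 (Zone III, w=100) cum 260  ← median
  y=24 (Zone IV, w=125) cum 385
⇒ y* = 24

(22, 24)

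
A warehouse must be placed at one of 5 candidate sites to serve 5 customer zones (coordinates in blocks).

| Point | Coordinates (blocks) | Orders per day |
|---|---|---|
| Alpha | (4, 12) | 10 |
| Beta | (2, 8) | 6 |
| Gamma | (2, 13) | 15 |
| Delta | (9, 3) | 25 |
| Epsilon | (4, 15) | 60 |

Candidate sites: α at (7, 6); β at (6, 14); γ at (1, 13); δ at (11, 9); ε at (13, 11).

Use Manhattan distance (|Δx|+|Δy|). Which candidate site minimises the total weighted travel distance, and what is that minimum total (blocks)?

β, total 705 blocks

Total weighted distance at each candidate:
  α (7, 6): total = 1157
  β (6, 14): total = 705
  γ (1, 13): total = 841
  δ (11, 9): total = 1335
  ε (13, 11): total = 1459
Minimum is at β with total 705 blocks.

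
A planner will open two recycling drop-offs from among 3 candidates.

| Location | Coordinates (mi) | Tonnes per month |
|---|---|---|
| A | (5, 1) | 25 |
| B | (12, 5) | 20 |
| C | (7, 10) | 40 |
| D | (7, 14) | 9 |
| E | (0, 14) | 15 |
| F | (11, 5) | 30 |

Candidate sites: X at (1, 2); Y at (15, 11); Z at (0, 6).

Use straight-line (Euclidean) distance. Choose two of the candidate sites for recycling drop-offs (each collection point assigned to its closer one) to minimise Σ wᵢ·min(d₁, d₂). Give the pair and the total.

{X, Y}, total 1033.6

Evaluate every pair (each demand assigned to the nearer of the two):
  {X, Y}: total = 1033.6
  {Y, Z}: total = 1046.7
  {X, Z}: total = 1182.5
Best pair: {X, Y} with total 1033.6.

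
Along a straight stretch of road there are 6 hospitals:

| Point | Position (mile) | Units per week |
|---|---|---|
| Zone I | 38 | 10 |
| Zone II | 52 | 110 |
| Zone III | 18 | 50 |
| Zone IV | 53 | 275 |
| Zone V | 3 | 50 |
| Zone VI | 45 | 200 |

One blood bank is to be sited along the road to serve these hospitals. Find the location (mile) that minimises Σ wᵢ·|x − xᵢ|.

x = 52

For a sum of weighted absolute distances on a line, the optimum is the weighted median (not the mean). Total weight W = 695; half-weight = 347.5.
Sort by position and accumulate weight:
  mile 3 (Zone V, w=50) → cum 50
  mile 18 (Zone III, w=50) → cum 100
  mile 38 (Zone I, w=10) → cum 110
  mile 45 (Zone VI, w=200) → cum 310
  mile 52 (Zone II, w=110) → cum 420  ≥ 347.5 → median here
  mile 53 (Zone IV, w=275) → cum 695
Optimal location: mile 52.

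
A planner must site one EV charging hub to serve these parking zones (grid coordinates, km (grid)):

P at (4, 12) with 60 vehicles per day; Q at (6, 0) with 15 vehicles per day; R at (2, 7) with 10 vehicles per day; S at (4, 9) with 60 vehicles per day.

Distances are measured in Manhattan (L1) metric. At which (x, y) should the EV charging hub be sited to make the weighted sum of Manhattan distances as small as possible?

Manhattan distance separates: Σwᵢ(|x−xᵢ|+|y−yᵢ|) = Σwᵢ|x−xᵢ| + Σwᵢ|y−yᵢ|, so x and y are optimised independently as 1-D weighted medians.
Total weight W = 145; half = 72.5.
x-coordinate, sorted with cumulative weight:
  x=2 (R, w=10) cum 10
  x=4 (P, w=60) cum 70
  x=4 (S, w=60) cum 130  ← median
  x=6 (Q, w=15) cum 145
⇒ x* = 4
y-coordinate, sorted with cumulative weight:
  y=0 (Q, w=15) cum 15
  y=7 (R, w=10) cum 25
  y=9 (S, w=60) cum 85  ← median
  y=12 (P, w=60) cum 145
⇒ y* = 9

(4, 9)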